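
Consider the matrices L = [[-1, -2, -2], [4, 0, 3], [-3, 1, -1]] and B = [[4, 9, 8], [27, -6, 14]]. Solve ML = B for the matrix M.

M = [[-5, -1, -1], [1, 4, -4]]

L is on the right of M, so right-multiply by L⁻¹: M = BL⁻¹.
det L = 5, so L⁻¹ = [[-3/5, -4/5, -6/5], [-1, -1, -1], [4/5, 7/5, 8/5]].
M = BL⁻¹ = [[4, 9, 8], [27, -6, 14]] · [[-3/5, -4/5, -6/5], [-1, -1, -1], [4/5, 7/5, 8/5]] = [[-5, -1, -1], [1, 4, -4]].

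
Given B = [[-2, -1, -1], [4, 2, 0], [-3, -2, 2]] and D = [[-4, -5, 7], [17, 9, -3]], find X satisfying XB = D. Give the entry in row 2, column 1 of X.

1

Right-multiplying both sides by B⁻¹ gives X = DB⁻¹.
det B = 2; the adjugate gives B⁻¹ = [[2, 2, 1], [-4, -7/2, -2], [-1, -1/2, 0]].
X = DB⁻¹ = [[-4, -5, 7], [17, 9, -3]] · [[2, 2, 1], [-4, -7/2, -2], [-1, -1/2, 0]] = [[5, 6, 6], [1, 4, -1]].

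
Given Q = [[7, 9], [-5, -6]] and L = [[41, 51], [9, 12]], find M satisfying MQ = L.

Since Q sits to the right of M, M = LQ⁻¹.
det Q = 3, so Q⁻¹ = [[-2, -3], [5/3, 7/3]].
M = LQ⁻¹ = [[41, 51], [9, 12]] · [[-2, -3], [5/3, 7/3]] = [[3, -4], [2, 1]].

M = [[3, -4], [2, 1]]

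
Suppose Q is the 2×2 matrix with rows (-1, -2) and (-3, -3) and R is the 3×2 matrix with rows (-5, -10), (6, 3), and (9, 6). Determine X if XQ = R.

Right-multiplying both sides by Q⁻¹ gives X = RQ⁻¹.
det Q = -3, so Q⁻¹ = [[1, -2/3], [-1, 1/3]].
X = RQ⁻¹ = [[-5, -10], [6, 3], [9, 6]] · [[1, -2/3], [-1, 1/3]] = [[5, 0], [3, -3], [3, -4]].

X = [[5, 0], [3, -3], [3, -4]]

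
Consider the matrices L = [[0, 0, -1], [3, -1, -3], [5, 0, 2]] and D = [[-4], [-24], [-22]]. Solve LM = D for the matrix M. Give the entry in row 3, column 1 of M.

Left-multiplying both sides by L⁻¹ gives M = L⁻¹D.
det L = -5; the adjugate gives L⁻¹ = [[2/5, 0, 1/5], [21/5, -1, 3/5], [-1, 0, 0]].
M = L⁻¹D = [[2/5, 0, 1/5], [21/5, -1, 3/5], [-1, 0, 0]] · [[-4], [-24], [-22]] = [[-6], [-6], [4]].

4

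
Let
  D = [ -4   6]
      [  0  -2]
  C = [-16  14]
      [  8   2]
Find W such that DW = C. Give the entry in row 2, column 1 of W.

-4

Left-multiplying both sides by D⁻¹ gives W = D⁻¹C.
det D = 8, so D⁻¹ = [[-1/4, -3/4], [0, -1/2]].
W = D⁻¹C = [[-1/4, -3/4], [0, -1/2]] · [[-16, 14], [8, 2]] = [[-2, -5], [-4, -1]].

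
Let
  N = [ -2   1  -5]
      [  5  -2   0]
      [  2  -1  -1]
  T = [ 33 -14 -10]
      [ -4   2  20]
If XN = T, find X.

Since N sits to the right of X, X = TN⁻¹.
det N = 6; the adjugate gives N⁻¹ = [[1/3, 1, -5/3], [5/6, 2, -25/6], [-1/6, 0, -1/6]].
X = TN⁻¹ = [[33, -14, -10], [-4, 2, 20]] · [[1/3, 1, -5/3], [5/6, 2, -25/6], [-1/6, 0, -1/6]] = [[1, 5, 5], [-3, 0, -5]].

X = [[1, 5, 5], [-3, 0, -5]]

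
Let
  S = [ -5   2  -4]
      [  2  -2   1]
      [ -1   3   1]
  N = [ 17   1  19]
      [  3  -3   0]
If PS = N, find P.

P = [[-4, 0, 3], [-2, -5, -3]]

S is on the right of P, so right-multiply by S⁻¹: P = NS⁻¹.
det S = 3, so S⁻¹ = [[-5/3, -14/3, -2], [-1, -3, -1], [4/3, 13/3, 2]].
P = NS⁻¹ = [[17, 1, 19], [3, -3, 0]] · [[-5/3, -14/3, -2], [-1, -3, -1], [4/3, 13/3, 2]] = [[-4, 0, 3], [-2, -5, -3]].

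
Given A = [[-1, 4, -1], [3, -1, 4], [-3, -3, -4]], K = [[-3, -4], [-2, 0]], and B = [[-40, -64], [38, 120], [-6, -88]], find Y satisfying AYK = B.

Y = A⁻¹BK⁻¹ (apply A⁻¹ on the left and K⁻¹ on the right).
A has determinant -4; A⁻¹ = [[-4, -19/4, -15/4], [0, -1/4, -1/4], [3, 15/4, 11/4]].
K has determinant -8; K⁻¹ = [[0, -1/2], [-1/4, 3/8]].
A⁻¹B = [[2, 16], [-8, -8], [6, 16]].
Y = (A⁻¹B)K⁻¹ = [[-4, 5], [2, 1], [-4, 3]].

Y = [[-4, 5], [2, 1], [-4, 3]]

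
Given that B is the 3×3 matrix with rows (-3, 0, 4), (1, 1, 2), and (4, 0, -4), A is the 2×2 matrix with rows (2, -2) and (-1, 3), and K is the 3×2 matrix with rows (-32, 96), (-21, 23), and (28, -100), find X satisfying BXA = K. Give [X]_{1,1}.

X = B⁻¹KA⁻¹ (apply B⁻¹ on the left and A⁻¹ on the right).
det B = -4; the adjugate gives B⁻¹ = [[1, 0, 1], [-3, 1, -5/2], [1, 0, 3/4]].
A has determinant 4; A⁻¹ = [[3/4, 1/2], [1/4, 1/2]].
B⁻¹K = [[-4, -4], [5, -15], [-11, 21]].
X = (B⁻¹K)A⁻¹ = [[-4, -4], [0, -5], [-3, 5]].

-4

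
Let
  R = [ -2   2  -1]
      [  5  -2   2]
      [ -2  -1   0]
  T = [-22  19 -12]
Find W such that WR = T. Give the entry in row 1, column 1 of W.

4

Right-multiplying both sides by R⁻¹ gives W = TR⁻¹.
det R = -3; the adjugate gives R⁻¹ = [[-2/3, -1/3, -2/3], [4/3, 2/3, 1/3], [3, 2, 2]].
W = TR⁻¹ = [[-22, 19, -12]] · [[-2/3, -1/3, -2/3], [4/3, 2/3, 1/3], [3, 2, 2]] = [[4, -4, -3]].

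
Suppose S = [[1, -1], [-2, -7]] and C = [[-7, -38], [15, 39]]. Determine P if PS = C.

P = [[3, 5], [3, -6]]

S is on the right of P, so right-multiply by S⁻¹: P = CS⁻¹.
det S = -9; the adjugate gives S⁻¹ = [[7/9, -1/9], [-2/9, -1/9]].
P = CS⁻¹ = [[-7, -38], [15, 39]] · [[7/9, -1/9], [-2/9, -1/9]] = [[3, 5], [3, -6]].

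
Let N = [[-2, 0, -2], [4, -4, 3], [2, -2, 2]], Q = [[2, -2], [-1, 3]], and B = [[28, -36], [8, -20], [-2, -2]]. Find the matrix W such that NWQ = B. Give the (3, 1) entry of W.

Left-multiply by N⁻¹ and right-multiply by Q⁻¹: W = N⁻¹BQ⁻¹.
det N = 4; the adjugate gives N⁻¹ = [[-1/2, 1, -2], [-1/2, 0, -1/2], [0, -1, 2]].
det Q = 4, so Q⁻¹ = [[3/4, 1/2], [1/4, 1/2]].
N⁻¹B = [[-2, 2], [-13, 19], [-12, 16]].
W = (N⁻¹B)Q⁻¹ = [[-1, 0], [-5, 3], [-5, 2]].

-5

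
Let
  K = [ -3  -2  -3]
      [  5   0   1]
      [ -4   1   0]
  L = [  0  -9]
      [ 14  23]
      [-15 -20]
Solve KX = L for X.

X = [[3, 5], [-3, 0], [-1, -2]]

K is on the left of X, so left-multiply by K⁻¹: X = K⁻¹L.
det K = -4, so K⁻¹ = [[1/4, 3/4, 1/2], [1, 3, 3], [-5/4, -11/4, -5/2]].
X = K⁻¹L = [[1/4, 3/4, 1/2], [1, 3, 3], [-5/4, -11/4, -5/2]] · [[0, -9], [14, 23], [-15, -20]] = [[3, 5], [-3, 0], [-1, -2]].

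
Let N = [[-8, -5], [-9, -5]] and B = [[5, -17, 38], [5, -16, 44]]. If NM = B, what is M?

M = [[0, -1, -6], [-1, 5, 2]]

Left-multiplying both sides by N⁻¹ gives M = N⁻¹B.
det N = -5; the adjugate gives N⁻¹ = [[1, -1], [-9/5, 8/5]].
M = N⁻¹B = [[1, -1], [-9/5, 8/5]] · [[5, -17, 38], [5, -16, 44]] = [[0, -1, -6], [-1, 5, 2]].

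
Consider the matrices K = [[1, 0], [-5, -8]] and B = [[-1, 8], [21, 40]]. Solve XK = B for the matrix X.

Since K sits to the right of X, X = BK⁻¹.
det K = -8; the adjugate gives K⁻¹ = [[1, 0], [-5/8, -1/8]].
X = BK⁻¹ = [[-1, 8], [21, 40]] · [[1, 0], [-5/8, -1/8]] = [[-6, -1], [-4, -5]].

X = [[-6, -1], [-4, -5]]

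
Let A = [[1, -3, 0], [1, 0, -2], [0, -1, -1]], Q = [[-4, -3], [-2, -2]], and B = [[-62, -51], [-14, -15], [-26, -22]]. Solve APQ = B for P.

P = [[-1, 3], [-4, -2], [0, -3]]

P = A⁻¹BQ⁻¹ (apply A⁻¹ on the left and Q⁻¹ on the right).
det A = -5; the adjugate gives A⁻¹ = [[2/5, 3/5, -6/5], [-1/5, 1/5, -2/5], [1/5, -1/5, -3/5]].
det Q = 2, so Q⁻¹ = [[-1, 3/2], [1, -2]].
A⁻¹B = [[-2, -3], [20, 16], [6, 6]].
P = (A⁻¹B)Q⁻¹ = [[-1, 3], [-4, -2], [0, -3]].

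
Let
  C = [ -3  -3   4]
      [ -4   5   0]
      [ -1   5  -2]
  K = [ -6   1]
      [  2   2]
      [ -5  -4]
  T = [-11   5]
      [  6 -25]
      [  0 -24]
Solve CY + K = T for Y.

Y = [[-1, 3], [0, -3], [-2, 1]]

CY = T − K = [[-5, 4], [4, -27], [5, -20]].
C is on the left of Y, so left-multiply by C⁻¹: Y = C⁻¹(T − K).
det C = -6, so C⁻¹ = [[5/3, -7/3, 10/3], [4/3, -5/3, 8/3], [5/2, -3, 9/2]].
Y = C⁻¹(T − K) = [[-1, 3], [0, -3], [-2, 1]].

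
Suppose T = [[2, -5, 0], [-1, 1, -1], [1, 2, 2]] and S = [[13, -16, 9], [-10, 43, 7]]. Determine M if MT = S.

T is on the right of M, so right-multiply by T⁻¹: M = ST⁻¹.
det T = 3; the adjugate gives T⁻¹ = [[4/3, 10/3, 5/3], [1/3, 4/3, 2/3], [-1, -3, -1]].
M = ST⁻¹ = [[13, -16, 9], [-10, 43, 7]] · [[4/3, 10/3, 5/3], [1/3, 4/3, 2/3], [-1, -3, -1]] = [[3, -5, 2], [-6, 3, 5]].

M = [[3, -5, 2], [-6, 3, 5]]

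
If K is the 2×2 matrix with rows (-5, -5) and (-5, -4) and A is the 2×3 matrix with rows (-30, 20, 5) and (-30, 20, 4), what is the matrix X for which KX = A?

Since K multiplies X on the left, X = K⁻¹A.
det K = -5, so K⁻¹ = [[4/5, -1], [-1, 1]].
X = K⁻¹A = [[4/5, -1], [-1, 1]] · [[-30, 20, 5], [-30, 20, 4]] = [[6, -4, 0], [0, 0, -1]].

X = [[6, -4, 0], [0, 0, -1]]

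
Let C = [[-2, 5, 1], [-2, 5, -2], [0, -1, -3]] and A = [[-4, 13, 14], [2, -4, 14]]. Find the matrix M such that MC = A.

M = [[3, -1, -3], [3, -4, -1]]

Since C sits to the right of M, M = AC⁻¹.
det C = 6; the adjugate gives C⁻¹ = [[-17/6, 7/3, -5/2], [-1, 1, -1], [1/3, -1/3, 0]].
M = AC⁻¹ = [[-4, 13, 14], [2, -4, 14]] · [[-17/6, 7/3, -5/2], [-1, 1, -1], [1/3, -1/3, 0]] = [[3, -1, -3], [3, -4, -1]].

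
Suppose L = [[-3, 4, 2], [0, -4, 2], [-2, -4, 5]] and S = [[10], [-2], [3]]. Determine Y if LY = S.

Y = [[-4], [0], [-1]]

L is on the left of Y, so left-multiply by L⁻¹: Y = L⁻¹S.
det L = 4; the adjugate gives L⁻¹ = [[-3, -7, 4], [-1, -11/4, 3/2], [-2, -5, 3]].
Y = L⁻¹S = [[-3, -7, 4], [-1, -11/4, 3/2], [-2, -5, 3]] · [[10], [-2], [3]] = [[-4], [0], [-1]].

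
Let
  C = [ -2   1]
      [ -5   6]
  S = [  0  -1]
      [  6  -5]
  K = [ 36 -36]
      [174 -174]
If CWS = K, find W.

W = [[-1, -1], [4, 4]]

Isolating W: multiply by C⁻¹ from the left and S⁻¹ from the right, so W = C⁻¹KS⁻¹.
C has determinant -7; C⁻¹ = [[-6/7, 1/7], [-5/7, 2/7]].
S has determinant 6; S⁻¹ = [[-5/6, 1/6], [-1, 0]].
C⁻¹K = [[-6, 6], [24, -24]].
W = (C⁻¹K)S⁻¹ = [[-1, -1], [4, 4]].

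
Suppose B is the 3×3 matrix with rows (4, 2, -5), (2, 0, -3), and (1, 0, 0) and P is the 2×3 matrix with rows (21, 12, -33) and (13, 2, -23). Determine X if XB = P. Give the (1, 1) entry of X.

6

B is on the right of X, so right-multiply by B⁻¹: X = PB⁻¹.
det B = -6, so B⁻¹ = [[0, 0, 1], [1/2, -5/6, -1/3], [0, -1/3, 2/3]].
X = PB⁻¹ = [[21, 12, -33], [13, 2, -23]] · [[0, 0, 1], [1/2, -5/6, -1/3], [0, -1/3, 2/3]] = [[6, 1, -5], [1, 6, -3]].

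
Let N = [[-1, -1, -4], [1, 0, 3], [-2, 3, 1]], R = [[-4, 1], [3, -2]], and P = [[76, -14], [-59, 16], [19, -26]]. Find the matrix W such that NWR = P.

W = [[5, -1], [5, 5], [3, 0]]

Isolating W: multiply by N⁻¹ from the left and R⁻¹ from the right, so W = N⁻¹PR⁻¹.
N has determinant 4; N⁻¹ = [[-9/4, -11/4, -3/4], [-7/4, -9/4, -1/4], [3/4, 5/4, 1/4]].
det R = 5, so R⁻¹ = [[-2/5, -1/5], [-3/5, -4/5]].
N⁻¹P = [[-23, 7], [-5, -5], [-12, 3]].
W = (N⁻¹P)R⁻¹ = [[5, -1], [5, 5], [3, 0]].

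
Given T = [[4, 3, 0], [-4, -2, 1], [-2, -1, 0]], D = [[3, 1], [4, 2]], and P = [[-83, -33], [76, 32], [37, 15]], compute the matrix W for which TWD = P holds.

W = [[-2, -2], [-3, 0], [-2, 2]]

W = T⁻¹PD⁻¹ (apply T⁻¹ on the left and D⁻¹ on the right).
det T = -2; the adjugate gives T⁻¹ = [[-1/2, 0, -3/2], [1, 0, 2], [0, 1, -2]].
det D = 2; the adjugate gives D⁻¹ = [[1, -1/2], [-2, 3/2]].
T⁻¹P = [[-14, -6], [-9, -3], [2, 2]].
W = (T⁻¹P)D⁻¹ = [[-2, -2], [-3, 0], [-2, 2]].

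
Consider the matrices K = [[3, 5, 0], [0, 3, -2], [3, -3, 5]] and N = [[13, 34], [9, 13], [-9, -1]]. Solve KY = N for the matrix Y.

Since K multiplies Y on the left, Y = K⁻¹N.
K has determinant -3; K⁻¹ = [[-3, 25/3, 10/3], [2, -5, -2], [3, -8, -3]].
Y = K⁻¹N = [[-3, 25/3, 10/3], [2, -5, -2], [3, -8, -3]] · [[13, 34], [9, 13], [-9, -1]] = [[6, 3], [-1, 5], [-6, 1]].

Y = [[6, 3], [-1, 5], [-6, 1]]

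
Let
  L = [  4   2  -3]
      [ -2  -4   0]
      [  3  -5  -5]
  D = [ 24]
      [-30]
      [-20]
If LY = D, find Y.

L is on the left of Y, so left-multiply by L⁻¹: Y = L⁻¹D.
det L = -6, so L⁻¹ = [[-10/3, -25/6, 2], [5/3, 11/6, -1], [-11/3, -13/3, 2]].
Y = L⁻¹D = [[-10/3, -25/6, 2], [5/3, 11/6, -1], [-11/3, -13/3, 2]] · [[24], [-30], [-20]] = [[5], [5], [2]].

Y = [[5], [5], [2]]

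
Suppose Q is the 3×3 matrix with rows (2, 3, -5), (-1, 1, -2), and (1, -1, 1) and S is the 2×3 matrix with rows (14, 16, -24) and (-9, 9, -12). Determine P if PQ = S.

P = [[6, -4, -2], [0, 3, -6]]

Q is on the right of P, so right-multiply by Q⁻¹: P = SQ⁻¹.
Q has determinant -5; Q⁻¹ = [[1/5, -2/5, 1/5], [1/5, -7/5, -9/5], [0, -1, -1]].
P = SQ⁻¹ = [[14, 16, -24], [-9, 9, -12]] · [[1/5, -2/5, 1/5], [1/5, -7/5, -9/5], [0, -1, -1]] = [[6, -4, -2], [0, 3, -6]].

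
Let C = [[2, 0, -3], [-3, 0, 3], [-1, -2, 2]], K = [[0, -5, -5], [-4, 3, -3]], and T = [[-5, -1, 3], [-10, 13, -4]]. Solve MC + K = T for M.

MC = T − K = [[-5, 4, 8], [-6, 10, -1]].
C is on the right of M, so right-multiply by C⁻¹: M = (T − K)C⁻¹.
det C = -6; the adjugate gives C⁻¹ = [[-1, -1, 0], [-1/2, -1/6, -1/2], [-1, -2/3, 0]].
M = (T − K)C⁻¹ = [[-5, -1, -2], [2, 5, -5]].

M = [[-5, -1, -2], [2, 5, -5]]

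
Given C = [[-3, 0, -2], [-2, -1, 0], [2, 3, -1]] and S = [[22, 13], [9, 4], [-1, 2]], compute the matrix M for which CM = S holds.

M = [[-6, -3], [3, 2], [-2, -2]]

Left-multiplying both sides by C⁻¹ gives M = C⁻¹S.
det C = 5, so C⁻¹ = [[1/5, -6/5, -2/5], [-2/5, 7/5, 4/5], [-4/5, 9/5, 3/5]].
M = C⁻¹S = [[1/5, -6/5, -2/5], [-2/5, 7/5, 4/5], [-4/5, 9/5, 3/5]] · [[22, 13], [9, 4], [-1, 2]] = [[-6, -3], [3, 2], [-2, -2]].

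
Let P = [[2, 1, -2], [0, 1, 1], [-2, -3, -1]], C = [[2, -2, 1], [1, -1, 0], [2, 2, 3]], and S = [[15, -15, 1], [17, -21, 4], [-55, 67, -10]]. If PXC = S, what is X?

X = P⁻¹SC⁻¹ (apply P⁻¹ on the left and C⁻¹ on the right).
det P = -2; the adjugate gives P⁻¹ = [[-1, -7/2, -3/2], [1, 3, 1], [-1, -2, -1]].
det C = 4; the adjugate gives C⁻¹ = [[-3/4, 2, 1/4], [-3/4, 1, 1/4], [1, -2, 0]].
P⁻¹S = [[8, -12, 0], [11, -11, 3], [6, -10, 1]].
X = (P⁻¹S)C⁻¹ = [[3, 4, -1], [3, 5, 0], [4, 0, -1]].

X = [[3, 4, -1], [3, 5, 0], [4, 0, -1]]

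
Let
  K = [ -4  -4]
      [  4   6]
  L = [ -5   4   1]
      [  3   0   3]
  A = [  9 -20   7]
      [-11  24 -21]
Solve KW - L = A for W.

W = [[1, 0, 3], [-2, 4, -5]]

KW = A + L = [[4, -16, 8], [-8, 24, -18]].
Left-multiplying both sides by K⁻¹ gives W = K⁻¹(A + L).
det K = -8; the adjugate gives K⁻¹ = [[-3/4, -1/2], [1/2, 1/2]].
W = K⁻¹(A + L) = [[1, 0, 3], [-2, 4, -5]].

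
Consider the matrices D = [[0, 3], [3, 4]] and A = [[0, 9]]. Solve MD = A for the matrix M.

M = [[3, 0]]

Right-multiplying both sides by D⁻¹ gives M = AD⁻¹.
det D = -9, so D⁻¹ = [[-4/9, 1/3], [1/3, 0]].
M = AD⁻¹ = [[0, 9]] · [[-4/9, 1/3], [1/3, 0]] = [[3, 0]].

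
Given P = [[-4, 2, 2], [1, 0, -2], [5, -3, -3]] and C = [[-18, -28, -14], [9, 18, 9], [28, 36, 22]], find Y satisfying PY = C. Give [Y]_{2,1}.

-6

P is on the left of Y, so left-multiply by P⁻¹: Y = P⁻¹C.
P has determinant 4; P⁻¹ = [[-3/2, 0, -1], [-7/4, 1/2, -3/2], [-3/4, -1/2, -1/2]].
Y = P⁻¹C = [[-3/2, 0, -1], [-7/4, 1/2, -3/2], [-3/4, -1/2, -1/2]] · [[-18, -28, -14], [9, 18, 9], [28, 36, 22]] = [[-1, 6, -1], [-6, 4, -4], [-5, -6, -5]].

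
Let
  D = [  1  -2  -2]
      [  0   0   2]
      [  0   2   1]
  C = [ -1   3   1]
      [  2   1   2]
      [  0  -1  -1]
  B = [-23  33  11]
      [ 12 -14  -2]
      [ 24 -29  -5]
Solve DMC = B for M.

Left-multiply by D⁻¹ and right-multiply by C⁻¹: M = D⁻¹BC⁻¹.
det D = -4, so D⁻¹ = [[1, 1/2, 1], [0, -1/4, 1/2], [0, 1/2, 0]].
C has determinant 3; C⁻¹ = [[1/3, 2/3, 5/3], [2/3, 1/3, 4/3], [-2/3, -1/3, -7/3]].
D⁻¹B = [[7, -3, 5], [9, -11, -2], [6, -7, -1]].
M = (D⁻¹B)C⁻¹ = [[-3, 2, -4], [-3, 3, 5], [-2, 2, 3]].

M = [[-3, 2, -4], [-3, 3, 5], [-2, 2, 3]]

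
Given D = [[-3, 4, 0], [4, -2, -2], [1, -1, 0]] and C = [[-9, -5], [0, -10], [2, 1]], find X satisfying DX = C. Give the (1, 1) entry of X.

-1

D is on the left of X, so left-multiply by D⁻¹: X = D⁻¹C.
det D = -2, so D⁻¹ = [[1, 0, 4], [1, 0, 3], [1, -1/2, 5]].
X = D⁻¹C = [[1, 0, 4], [1, 0, 3], [1, -1/2, 5]] · [[-9, -5], [0, -10], [2, 1]] = [[-1, -1], [-3, -2], [1, 5]].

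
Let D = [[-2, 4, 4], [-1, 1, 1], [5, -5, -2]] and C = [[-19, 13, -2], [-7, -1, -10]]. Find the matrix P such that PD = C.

Right-multiplying both sides by D⁻¹ gives P = CD⁻¹.
det D = 6; the adjugate gives D⁻¹ = [[1/2, -2, 0], [1/2, -8/3, -1/3], [0, 5/3, 1/3]].
P = CD⁻¹ = [[-19, 13, -2], [-7, -1, -10]] · [[1/2, -2, 0], [1/2, -8/3, -1/3], [0, 5/3, 1/3]] = [[-3, 0, -5], [-4, 0, -3]].

P = [[-3, 0, -5], [-4, 0, -3]]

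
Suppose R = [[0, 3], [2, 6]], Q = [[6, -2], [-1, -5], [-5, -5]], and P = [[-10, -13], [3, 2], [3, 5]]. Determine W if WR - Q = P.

W = [[-1, -2], [-3, 1], [2, -1]]

WR = P + Q = [[-4, -15], [2, -3], [-2, 0]].
Since R sits to the right of W, W = (P + Q)R⁻¹.
R has determinant -6; R⁻¹ = [[-1, 1/2], [1/3, 0]].
W = (P + Q)R⁻¹ = [[-1, -2], [-3, 1], [2, -1]].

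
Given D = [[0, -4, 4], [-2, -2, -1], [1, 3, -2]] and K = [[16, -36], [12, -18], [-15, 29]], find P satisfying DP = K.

D is on the left of P, so left-multiply by D⁻¹: P = D⁻¹K.
D has determinant 4; D⁻¹ = [[7/4, 1, 3], [-5/4, -1, -2], [-1, -1, -2]].
P = D⁻¹K = [[7/4, 1, 3], [-5/4, -1, -2], [-1, -1, -2]] · [[16, -36], [12, -18], [-15, 29]] = [[-5, 6], [-2, 5], [2, -4]].

P = [[-5, 6], [-2, 5], [2, -4]]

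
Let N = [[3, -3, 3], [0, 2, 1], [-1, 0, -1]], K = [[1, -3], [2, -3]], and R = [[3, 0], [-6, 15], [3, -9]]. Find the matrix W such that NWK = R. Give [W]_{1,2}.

Left-multiply by N⁻¹ and right-multiply by K⁻¹: W = N⁻¹RK⁻¹.
det N = 3, so N⁻¹ = [[-2/3, -1, -3], [-1/3, 0, -1], [2/3, 1, 2]].
K has determinant 3; K⁻¹ = [[-1, 1], [-2/3, 1/3]].
N⁻¹R = [[-5, 12], [-4, 9], [2, -3]].
W = (N⁻¹R)K⁻¹ = [[-3, -1], [-2, -1], [0, 1]].

-1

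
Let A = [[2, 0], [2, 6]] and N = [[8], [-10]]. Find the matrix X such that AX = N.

X = [[4], [-3]]

Since A multiplies X on the left, X = A⁻¹N.
det A = 12, so A⁻¹ = [[1/2, 0], [-1/6, 1/6]].
X = A⁻¹N = [[1/2, 0], [-1/6, 1/6]] · [[8], [-10]] = [[4], [-3]].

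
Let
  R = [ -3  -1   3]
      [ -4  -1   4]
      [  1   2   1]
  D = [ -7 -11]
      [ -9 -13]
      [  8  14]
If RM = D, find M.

M = [[4, 3], [1, 5], [2, 1]]

Left-multiplying both sides by R⁻¹ gives M = R⁻¹D.
det R = -2, so R⁻¹ = [[9/2, -7/2, 1/2], [-4, 3, 0], [7/2, -5/2, 1/2]].
M = R⁻¹D = [[9/2, -7/2, 1/2], [-4, 3, 0], [7/2, -5/2, 1/2]] · [[-7, -11], [-9, -13], [8, 14]] = [[4, 3], [1, 5], [2, 1]].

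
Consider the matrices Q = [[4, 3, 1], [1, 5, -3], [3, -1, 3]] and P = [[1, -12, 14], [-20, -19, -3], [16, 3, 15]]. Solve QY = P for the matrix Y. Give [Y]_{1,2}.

-1

Since Q multiplies Y on the left, Y = Q⁻¹P.
det Q = -4; the adjugate gives Q⁻¹ = [[-3, 5/2, 7/2], [3, -9/4, -13/4], [4, -13/4, -17/4]].
Y = Q⁻¹P = [[-3, 5/2, 7/2], [3, -9/4, -13/4], [4, -13/4, -17/4]] · [[1, -12, 14], [-20, -19, -3], [16, 3, 15]] = [[3, -1, 3], [-4, -3, 0], [1, 1, 2]].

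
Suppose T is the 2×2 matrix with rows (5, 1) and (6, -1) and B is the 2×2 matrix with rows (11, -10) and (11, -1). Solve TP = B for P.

P = [[2, -1], [1, -5]]

Left-multiplying both sides by T⁻¹ gives P = T⁻¹B.
T has determinant -11; T⁻¹ = [[1/11, 1/11], [6/11, -5/11]].
P = T⁻¹B = [[1/11, 1/11], [6/11, -5/11]] · [[11, -10], [11, -1]] = [[2, -1], [1, -5]].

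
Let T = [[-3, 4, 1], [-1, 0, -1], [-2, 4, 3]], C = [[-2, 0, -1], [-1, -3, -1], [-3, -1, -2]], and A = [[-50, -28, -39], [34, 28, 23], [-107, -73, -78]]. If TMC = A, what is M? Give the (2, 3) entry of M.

5

M = T⁻¹AC⁻¹ (apply T⁻¹ on the left and C⁻¹ on the right).
T has determinant 4; T⁻¹ = [[1, -2, -1], [5/4, -7/4, -1], [-1, 1, 1]].
det C = -2; the adjugate gives C⁻¹ = [[-5/2, -1/2, 3/2], [-1/2, -1/2, 1/2], [4, 1, -3]].
T⁻¹A = [[-11, -11, -7], [-15, -11, -11], [-23, -17, -16]].
M = (T⁻¹A)C⁻¹ = [[5, 4, -1], [-1, 2, 5], [2, 4, 5]].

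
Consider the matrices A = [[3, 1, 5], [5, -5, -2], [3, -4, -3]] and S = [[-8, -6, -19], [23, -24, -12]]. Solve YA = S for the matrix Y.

Y = [[-3, -1, 2], [1, 1, 5]]

Right-multiplying both sides by A⁻¹ gives Y = SA⁻¹.
det A = 5; the adjugate gives A⁻¹ = [[7/5, -17/5, 23/5], [9/5, -24/5, 31/5], [-1, 3, -4]].
Y = SA⁻¹ = [[-8, -6, -19], [23, -24, -12]] · [[7/5, -17/5, 23/5], [9/5, -24/5, 31/5], [-1, 3, -4]] = [[-3, -1, 2], [1, 1, 5]].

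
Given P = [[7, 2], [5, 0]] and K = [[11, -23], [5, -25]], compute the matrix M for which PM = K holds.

M = [[1, -5], [2, 6]]

P is on the left of M, so left-multiply by P⁻¹: M = P⁻¹K.
det P = -10; the adjugate gives P⁻¹ = [[0, 1/5], [1/2, -7/10]].
M = P⁻¹K = [[0, 1/5], [1/2, -7/10]] · [[11, -23], [5, -25]] = [[1, -5], [2, 6]].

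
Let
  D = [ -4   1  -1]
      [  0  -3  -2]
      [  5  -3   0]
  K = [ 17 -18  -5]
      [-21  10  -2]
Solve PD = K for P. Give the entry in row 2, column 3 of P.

Since D sits to the right of P, P = KD⁻¹.
D has determinant -1; D⁻¹ = [[6, -3, 5], [10, -5, 8], [-15, 7, -12]].
P = KD⁻¹ = [[17, -18, -5], [-21, 10, -2]] · [[6, -3, 5], [10, -5, 8], [-15, 7, -12]] = [[-3, 4, 1], [4, -1, -1]].

-1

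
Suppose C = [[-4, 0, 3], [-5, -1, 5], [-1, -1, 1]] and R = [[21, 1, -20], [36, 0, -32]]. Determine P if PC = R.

C is on the right of P, so right-multiply by C⁻¹: P = RC⁻¹.
C has determinant -4; C⁻¹ = [[-1, 3/4, -3/4], [0, 1/4, -5/4], [-1, 1, -1]].
P = RC⁻¹ = [[21, 1, -20], [36, 0, -32]] · [[-1, 3/4, -3/4], [0, 1/4, -5/4], [-1, 1, -1]] = [[-1, -4, 3], [-4, -5, 5]].

P = [[-1, -4, 3], [-4, -5, 5]]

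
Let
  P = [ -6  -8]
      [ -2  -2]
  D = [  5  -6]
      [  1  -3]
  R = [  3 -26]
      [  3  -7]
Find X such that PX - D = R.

X = [[-4, 4], [2, 1]]

PX = R + D = [[8, -32], [4, -10]].
Left-multiplying both sides by P⁻¹ gives X = P⁻¹(R + D).
P has determinant -4; P⁻¹ = [[1/2, -2], [-1/2, 3/2]].
X = P⁻¹(R + D) = [[-4, 4], [2, 1]].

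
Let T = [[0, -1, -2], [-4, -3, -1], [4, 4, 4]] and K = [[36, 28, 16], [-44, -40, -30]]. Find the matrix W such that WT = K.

W = [[4, -4, 5], [2, 6, -5]]

Right-multiplying both sides by T⁻¹ gives W = KT⁻¹.
det T = -4, so T⁻¹ = [[2, 1, 5/4], [-3, -2, -2], [1, 1, 1]].
W = KT⁻¹ = [[36, 28, 16], [-44, -40, -30]] · [[2, 1, 5/4], [-3, -2, -2], [1, 1, 1]] = [[4, -4, 5], [2, 6, -5]].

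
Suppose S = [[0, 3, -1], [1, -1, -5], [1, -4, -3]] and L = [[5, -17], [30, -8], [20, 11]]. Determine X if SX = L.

S is on the left of X, so left-multiply by S⁻¹: X = S⁻¹L.
det S = -3; the adjugate gives S⁻¹ = [[17/3, -13/3, 16/3], [2/3, -1/3, 1/3], [1, -1, 1]].
X = S⁻¹L = [[17/3, -13/3, 16/3], [2/3, -1/3, 1/3], [1, -1, 1]] · [[5, -17], [30, -8], [20, 11]] = [[5, -3], [0, -5], [-5, 2]].

X = [[5, -3], [0, -5], [-5, 2]]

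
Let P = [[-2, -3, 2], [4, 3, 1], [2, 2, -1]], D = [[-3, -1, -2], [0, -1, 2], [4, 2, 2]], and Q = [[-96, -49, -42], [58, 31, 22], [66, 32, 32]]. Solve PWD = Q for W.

Left-multiply by P⁻¹ and right-multiply by D⁻¹: W = P⁻¹QD⁻¹.
det P = -4, so P⁻¹ = [[5/4, -1/4, 9/4], [-3/2, 1/2, -5/2], [-1/2, 1/2, -3/2]].
det D = 2; the adjugate gives D⁻¹ = [[-3, -1, -2], [4, 1, 3], [2, 1, 3/2]].
P⁻¹Q = [[14, 3, 14], [8, 9, -6], [-22, -8, -16]].
W = (P⁻¹Q)D⁻¹ = [[-2, 3, 2], [0, -5, 2], [2, -2, -4]].

W = [[-2, 3, 2], [0, -5, 2], [2, -2, -4]]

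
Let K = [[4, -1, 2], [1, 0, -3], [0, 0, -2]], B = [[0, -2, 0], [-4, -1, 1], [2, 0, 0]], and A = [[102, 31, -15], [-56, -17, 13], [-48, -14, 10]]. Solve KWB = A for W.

W = [[-1, -2, 4], [2, -3, -1], [-1, -5, 2]]

Isolating W: multiply by K⁻¹ from the left and B⁻¹ from the right, so W = K⁻¹AB⁻¹.
det K = -2; the adjugate gives K⁻¹ = [[0, 1, -3/2], [-1, 4, -7], [0, 0, -1/2]].
det B = -4, so B⁻¹ = [[0, 0, 1/2], [-1/2, 0, 0], [-1/2, 1, 2]].
K⁻¹A = [[16, 4, -2], [10, -1, -3], [24, 7, -5]].
W = (K⁻¹A)B⁻¹ = [[-1, -2, 4], [2, -3, -1], [-1, -5, 2]].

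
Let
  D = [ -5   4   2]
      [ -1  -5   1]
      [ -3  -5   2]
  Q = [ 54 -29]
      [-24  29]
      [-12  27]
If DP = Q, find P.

Since D multiplies P on the left, P = D⁻¹Q.
det D = 1, so D⁻¹ = [[-5, -18, 14], [-1, -4, 3], [-10, -37, 29]].
P = D⁻¹Q = [[-5, -18, 14], [-1, -4, 3], [-10, -37, 29]] · [[54, -29], [-24, 29], [-12, 27]] = [[-6, 1], [6, -6], [0, 0]].

P = [[-6, 1], [6, -6], [0, 0]]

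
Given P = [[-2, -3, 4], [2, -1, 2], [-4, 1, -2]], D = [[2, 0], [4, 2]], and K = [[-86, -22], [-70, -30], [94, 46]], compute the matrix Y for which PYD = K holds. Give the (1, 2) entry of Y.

Y = P⁻¹KD⁻¹ (apply P⁻¹ on the left and D⁻¹ on the right).
det P = 4, so P⁻¹ = [[0, -1/2, -1/2], [-1, 5, 3], [-1/2, 7/2, 2]].
D has determinant 4; D⁻¹ = [[1/2, 0], [-1, 1/2]].
P⁻¹K = [[-12, -8], [18, 10], [-14, -2]].
Y = (P⁻¹K)D⁻¹ = [[2, -4], [-1, 5], [-5, -1]].

-4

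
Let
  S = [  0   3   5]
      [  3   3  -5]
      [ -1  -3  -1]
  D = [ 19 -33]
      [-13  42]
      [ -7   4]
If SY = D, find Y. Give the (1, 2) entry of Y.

5

Left-multiplying both sides by S⁻¹ gives Y = S⁻¹D.
det S = -6, so S⁻¹ = [[3, 2, 5], [-4/3, -5/6, -5/2], [1, 1/2, 3/2]].
Y = S⁻¹D = [[3, 2, 5], [-4/3, -5/6, -5/2], [1, 1/2, 3/2]] · [[19, -33], [-13, 42], [-7, 4]] = [[-4, 5], [3, -1], [2, -6]].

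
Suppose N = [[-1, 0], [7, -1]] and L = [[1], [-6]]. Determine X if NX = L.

Since N multiplies X on the left, X = N⁻¹L.
det N = 1, so N⁻¹ = [[-1, 0], [-7, -1]].
X = N⁻¹L = [[-1, 0], [-7, -1]] · [[1], [-6]] = [[-1], [-1]].

X = [[-1], [-1]]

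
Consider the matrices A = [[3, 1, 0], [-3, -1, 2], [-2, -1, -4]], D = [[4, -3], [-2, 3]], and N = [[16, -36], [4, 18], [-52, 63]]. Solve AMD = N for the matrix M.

M = [[-1, -4], [-1, -4], [2, -1]]

Left-multiply by A⁻¹ and right-multiply by D⁻¹: M = A⁻¹ND⁻¹.
A has determinant 2; A⁻¹ = [[3, 2, 1], [-8, -6, -3], [1/2, 1/2, 0]].
D has determinant 6; D⁻¹ = [[1/2, 1/2], [1/3, 2/3]].
A⁻¹N = [[4, -9], [4, -9], [10, -9]].
M = (A⁻¹N)D⁻¹ = [[-1, -4], [-1, -4], [2, -1]].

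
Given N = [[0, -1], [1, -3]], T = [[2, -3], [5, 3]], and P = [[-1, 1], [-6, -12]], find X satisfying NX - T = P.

X = [[-4, -3], [-1, 2]]

NX = P + T = [[1, -2], [-1, -9]].
Since N multiplies X on the left, X = N⁻¹(P + T).
det N = 1, so N⁻¹ = [[-3, 1], [-1, 0]].
X = N⁻¹(P + T) = [[-4, -3], [-1, 2]].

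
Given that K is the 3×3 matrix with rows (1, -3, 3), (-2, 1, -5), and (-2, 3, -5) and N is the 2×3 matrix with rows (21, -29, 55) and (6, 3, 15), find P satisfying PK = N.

P = [[5, -5, -3], [0, -6, 3]]

K is on the right of P, so right-multiply by K⁻¹: P = NK⁻¹.
det K = -2, so K⁻¹ = [[-5, 3, -6], [0, -1/2, 1/2], [2, -3/2, 5/2]].
P = NK⁻¹ = [[21, -29, 55], [6, 3, 15]] · [[-5, 3, -6], [0, -1/2, 1/2], [2, -3/2, 5/2]] = [[5, -5, -3], [0, -6, 3]].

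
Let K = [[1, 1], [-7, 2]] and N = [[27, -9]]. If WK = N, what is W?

W = [[-1, -4]]

Since K sits to the right of W, W = NK⁻¹.
det K = 9; the adjugate gives K⁻¹ = [[2/9, -1/9], [7/9, 1/9]].
W = NK⁻¹ = [[27, -9]] · [[2/9, -1/9], [7/9, 1/9]] = [[-1, -4]].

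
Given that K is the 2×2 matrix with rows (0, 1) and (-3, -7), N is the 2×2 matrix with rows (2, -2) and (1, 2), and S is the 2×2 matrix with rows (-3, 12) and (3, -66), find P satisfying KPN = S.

P = [[3, 0], [-3, 3]]

P = K⁻¹SN⁻¹ (apply K⁻¹ on the left and N⁻¹ on the right).
K has determinant 3; K⁻¹ = [[-7/3, -1/3], [1, 0]].
det N = 6; the adjugate gives N⁻¹ = [[1/3, 1/3], [-1/6, 1/3]].
K⁻¹S = [[6, -6], [-3, 12]].
P = (K⁻¹S)N⁻¹ = [[3, 0], [-3, 3]].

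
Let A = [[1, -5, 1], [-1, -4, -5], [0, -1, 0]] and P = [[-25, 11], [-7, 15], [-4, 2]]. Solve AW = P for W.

W = [[-4, 3], [4, -2], [-1, -2]]

Since A multiplies W on the left, W = A⁻¹P.
A has determinant -4; A⁻¹ = [[5/4, 1/4, -29/4], [0, 0, -1], [-1/4, -1/4, 9/4]].
W = A⁻¹P = [[5/4, 1/4, -29/4], [0, 0, -1], [-1/4, -1/4, 9/4]] · [[-25, 11], [-7, 15], [-4, 2]] = [[-4, 3], [4, -2], [-1, -2]].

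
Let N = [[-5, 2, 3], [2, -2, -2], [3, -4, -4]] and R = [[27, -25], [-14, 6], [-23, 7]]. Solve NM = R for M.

M = [[-5, 5], [4, 6], [-2, -4]]

Since N multiplies M on the left, M = N⁻¹R.
det N = -2, so N⁻¹ = [[0, 2, -1], [-1, -11/2, 2], [1, 7, -3]].
M = N⁻¹R = [[0, 2, -1], [-1, -11/2, 2], [1, 7, -3]] · [[27, -25], [-14, 6], [-23, 7]] = [[-5, 5], [4, 6], [-2, -4]].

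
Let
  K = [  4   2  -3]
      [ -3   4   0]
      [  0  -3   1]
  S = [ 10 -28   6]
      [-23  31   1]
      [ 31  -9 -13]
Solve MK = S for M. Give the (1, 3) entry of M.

0

Since K sits to the right of M, M = SK⁻¹.
det K = -5, so K⁻¹ = [[-4/5, -7/5, -12/5], [-3/5, -4/5, -9/5], [-9/5, -12/5, -22/5]].
M = SK⁻¹ = [[10, -28, 6], [-23, 31, 1], [31, -9, -13]] · [[-4/5, -7/5, -12/5], [-3/5, -4/5, -9/5], [-9/5, -12/5, -22/5]] = [[-2, -6, 0], [-2, 5, -5], [4, -5, -1]].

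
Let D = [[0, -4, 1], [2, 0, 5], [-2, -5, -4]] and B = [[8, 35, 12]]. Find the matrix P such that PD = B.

Since D sits to the right of P, P = BD⁻¹.
det D = -2; the adjugate gives D⁻¹ = [[-25/2, 21/2, 10], [1, -1, -1], [5, -4, -4]].
P = BD⁻¹ = [[8, 35, 12]] · [[-25/2, 21/2, 10], [1, -1, -1], [5, -4, -4]] = [[-5, 1, -3]].

P = [[-5, 1, -3]]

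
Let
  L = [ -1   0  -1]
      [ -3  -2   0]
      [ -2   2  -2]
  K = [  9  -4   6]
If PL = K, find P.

P = [[0, -1, -3]]

L is on the right of P, so right-multiply by L⁻¹: P = KL⁻¹.
det L = 6; the adjugate gives L⁻¹ = [[2/3, -1/3, -1/3], [-1, 0, 1/2], [-5/3, 1/3, 1/3]].
P = KL⁻¹ = [[9, -4, 6]] · [[2/3, -1/3, -1/3], [-1, 0, 1/2], [-5/3, 1/3, 1/3]] = [[0, -1, -3]].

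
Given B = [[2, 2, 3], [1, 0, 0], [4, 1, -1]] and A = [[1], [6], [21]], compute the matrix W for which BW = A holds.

W = [[6], [-4], [-1]]

Left-multiplying both sides by B⁻¹ gives W = B⁻¹A.
B has determinant 5; B⁻¹ = [[0, 1, 0], [1/5, -14/5, 3/5], [1/5, 6/5, -2/5]].
W = B⁻¹A = [[0, 1, 0], [1/5, -14/5, 3/5], [1/5, 6/5, -2/5]] · [[1], [6], [21]] = [[6], [-4], [-1]].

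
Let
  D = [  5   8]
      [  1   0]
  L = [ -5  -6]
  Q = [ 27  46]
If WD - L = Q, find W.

W = [[5, -3]]

WD = Q + L = [[22, 40]].
Right-multiplying both sides by D⁻¹ gives W = (Q + L)D⁻¹.
det D = -8; the adjugate gives D⁻¹ = [[0, 1], [1/8, -5/8]].
W = (Q + L)D⁻¹ = [[5, -3]].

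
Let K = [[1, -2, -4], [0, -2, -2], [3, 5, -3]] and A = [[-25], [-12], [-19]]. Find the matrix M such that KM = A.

M = [[-3], [1], [5]]

Left-multiplying both sides by K⁻¹ gives M = K⁻¹A.
det K = 4; the adjugate gives K⁻¹ = [[4, -13/2, -1], [-3/2, 9/4, 1/2], [3/2, -11/4, -1/2]].
M = K⁻¹A = [[4, -13/2, -1], [-3/2, 9/4, 1/2], [3/2, -11/4, -1/2]] · [[-25], [-12], [-19]] = [[-3], [1], [5]].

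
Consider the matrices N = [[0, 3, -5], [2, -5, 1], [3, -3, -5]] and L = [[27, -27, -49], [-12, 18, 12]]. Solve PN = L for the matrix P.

P = [[6, 6, 5], [-1, -3, -2]]

Right-multiplying both sides by N⁻¹ gives P = LN⁻¹.
det N = -6; the adjugate gives N⁻¹ = [[-14/3, -5, 11/3], [-13/6, -5/2, 5/3], [-3/2, -3/2, 1]].
P = LN⁻¹ = [[27, -27, -49], [-12, 18, 12]] · [[-14/3, -5, 11/3], [-13/6, -5/2, 5/3], [-3/2, -3/2, 1]] = [[6, 6, 5], [-1, -3, -2]].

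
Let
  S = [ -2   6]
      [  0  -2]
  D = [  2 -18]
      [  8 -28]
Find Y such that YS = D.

Y = [[-1, 6], [-4, 2]]

S is on the right of Y, so right-multiply by S⁻¹: Y = DS⁻¹.
det S = 4; the adjugate gives S⁻¹ = [[-1/2, -3/2], [0, -1/2]].
Y = DS⁻¹ = [[2, -18], [8, -28]] · [[-1/2, -3/2], [0, -1/2]] = [[-1, 6], [-4, 2]].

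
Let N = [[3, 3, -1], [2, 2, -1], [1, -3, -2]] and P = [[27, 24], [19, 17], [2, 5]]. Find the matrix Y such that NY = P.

Y = [[5, 5], [3, 2], [-3, -3]]

N is on the left of Y, so left-multiply by N⁻¹: Y = N⁻¹P.
det N = -4, so N⁻¹ = [[7/4, -9/4, 1/4], [-3/4, 5/4, -1/4], [2, -3, 0]].
Y = N⁻¹P = [[7/4, -9/4, 1/4], [-3/4, 5/4, -1/4], [2, -3, 0]] · [[27, 24], [19, 17], [2, 5]] = [[5, 5], [3, 2], [-3, -3]].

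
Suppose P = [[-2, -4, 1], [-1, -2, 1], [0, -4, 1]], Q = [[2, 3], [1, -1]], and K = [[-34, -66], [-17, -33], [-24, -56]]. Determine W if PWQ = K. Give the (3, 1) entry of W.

W = P⁻¹KQ⁻¹ (apply P⁻¹ on the left and Q⁻¹ on the right).
det P = -4, so P⁻¹ = [[-1/2, 0, 1/2], [-1/4, 1/2, -1/4], [-1, 2, 0]].
det Q = -5; the adjugate gives Q⁻¹ = [[1/5, 3/5], [1/5, -2/5]].
P⁻¹K = [[5, 5], [6, 14], [0, 0]].
W = (P⁻¹K)Q⁻¹ = [[2, 1], [4, -2], [0, 0]].

0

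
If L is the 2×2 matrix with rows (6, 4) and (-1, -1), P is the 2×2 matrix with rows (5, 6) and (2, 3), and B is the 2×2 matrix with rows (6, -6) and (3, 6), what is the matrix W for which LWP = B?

W = [[3, -3], [-2, -1]]

W = L⁻¹BP⁻¹ (apply L⁻¹ on the left and P⁻¹ on the right).
det L = -2; the adjugate gives L⁻¹ = [[1/2, 2], [-1/2, -3]].
det P = 3, so P⁻¹ = [[1, -2], [-2/3, 5/3]].
L⁻¹B = [[9, 9], [-12, -15]].
W = (L⁻¹B)P⁻¹ = [[3, -3], [-2, -1]].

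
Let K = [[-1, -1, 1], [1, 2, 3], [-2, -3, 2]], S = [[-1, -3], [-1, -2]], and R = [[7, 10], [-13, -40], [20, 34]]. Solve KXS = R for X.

X = [[-2, 3], [2, 4], [4, -4]]

X = K⁻¹RS⁻¹ (apply K⁻¹ on the left and S⁻¹ on the right).
K has determinant -4; K⁻¹ = [[-13/4, 1/4, 5/4], [2, 0, -1], [-1/4, 1/4, 1/4]].
det S = -1; the adjugate gives S⁻¹ = [[2, -3], [-1, 1]].
K⁻¹R = [[-1, 0], [-6, -14], [0, -4]].
X = (K⁻¹R)S⁻¹ = [[-2, 3], [2, 4], [4, -4]].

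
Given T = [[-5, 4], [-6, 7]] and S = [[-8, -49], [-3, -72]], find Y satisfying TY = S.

Since T multiplies Y on the left, Y = T⁻¹S.
T has determinant -11; T⁻¹ = [[-7/11, 4/11], [-6/11, 5/11]].
Y = T⁻¹S = [[-7/11, 4/11], [-6/11, 5/11]] · [[-8, -49], [-3, -72]] = [[4, 5], [3, -6]].

Y = [[4, 5], [3, -6]]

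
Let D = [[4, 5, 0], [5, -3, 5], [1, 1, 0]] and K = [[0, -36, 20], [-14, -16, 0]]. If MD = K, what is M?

Right-multiplying both sides by D⁻¹ gives M = KD⁻¹.
det D = 5, so D⁻¹ = [[-1, 0, 5], [1, 0, -4], [8/5, 1/5, -37/5]].
M = KD⁻¹ = [[0, -36, 20], [-14, -16, 0]] · [[-1, 0, 5], [1, 0, -4], [8/5, 1/5, -37/5]] = [[-4, 4, -4], [-2, 0, -6]].

M = [[-4, 4, -4], [-2, 0, -6]]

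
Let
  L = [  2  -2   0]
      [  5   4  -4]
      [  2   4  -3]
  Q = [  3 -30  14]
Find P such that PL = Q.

P = [[5, 1, -6]]

L is on the right of P, so right-multiply by L⁻¹: P = QL⁻¹.
L has determinant -6; L⁻¹ = [[-2/3, 1, -4/3], [-7/6, 1, -4/3], [-2, 2, -3]].
P = QL⁻¹ = [[3, -30, 14]] · [[-2/3, 1, -4/3], [-7/6, 1, -4/3], [-2, 2, -3]] = [[5, 1, -6]].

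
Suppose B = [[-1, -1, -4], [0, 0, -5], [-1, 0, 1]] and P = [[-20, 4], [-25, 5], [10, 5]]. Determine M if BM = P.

M = [[-5, -6], [5, 6], [5, -1]]

B is on the left of M, so left-multiply by B⁻¹: M = B⁻¹P.
B has determinant -5; B⁻¹ = [[0, -1/5, -1], [-1, 1, 1], [0, -1/5, 0]].
M = B⁻¹P = [[0, -1/5, -1], [-1, 1, 1], [0, -1/5, 0]] · [[-20, 4], [-25, 5], [10, 5]] = [[-5, -6], [5, 6], [5, -1]].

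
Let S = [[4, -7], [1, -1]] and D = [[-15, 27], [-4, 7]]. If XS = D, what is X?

Since S sits to the right of X, X = DS⁻¹.
det S = 3; the adjugate gives S⁻¹ = [[-1/3, 7/3], [-1/3, 4/3]].
X = DS⁻¹ = [[-15, 27], [-4, 7]] · [[-1/3, 7/3], [-1/3, 4/3]] = [[-4, 1], [-1, 0]].

X = [[-4, 1], [-1, 0]]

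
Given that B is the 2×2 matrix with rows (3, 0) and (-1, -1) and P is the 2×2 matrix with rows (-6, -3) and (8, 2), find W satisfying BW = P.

Since B multiplies W on the left, W = B⁻¹P.
det B = -3, so B⁻¹ = [[1/3, 0], [-1/3, -1]].
W = B⁻¹P = [[1/3, 0], [-1/3, -1]] · [[-6, -3], [8, 2]] = [[-2, -1], [-6, -1]].

W = [[-2, -1], [-6, -1]]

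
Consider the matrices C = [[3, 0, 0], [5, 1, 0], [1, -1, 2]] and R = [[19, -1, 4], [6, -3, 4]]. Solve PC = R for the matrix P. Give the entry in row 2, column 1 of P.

Right-multiplying both sides by C⁻¹ gives P = RC⁻¹.
C has determinant 6; C⁻¹ = [[1/3, 0, 0], [-5/3, 1, 0], [-1, 1/2, 1/2]].
P = RC⁻¹ = [[19, -1, 4], [6, -3, 4]] · [[1/3, 0, 0], [-5/3, 1, 0], [-1, 1/2, 1/2]] = [[4, 1, 2], [3, -1, 2]].

3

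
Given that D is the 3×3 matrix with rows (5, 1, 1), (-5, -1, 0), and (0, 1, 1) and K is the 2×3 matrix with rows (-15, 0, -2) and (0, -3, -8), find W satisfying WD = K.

W = [[-5, -2, 3], [-5, -5, -3]]

D is on the right of W, so right-multiply by D⁻¹: W = KD⁻¹.
D has determinant -5; D⁻¹ = [[1/5, 0, -1/5], [-1, -1, 1], [1, 1, 0]].
W = KD⁻¹ = [[-15, 0, -2], [0, -3, -8]] · [[1/5, 0, -1/5], [-1, -1, 1], [1, 1, 0]] = [[-5, -2, 3], [-5, -5, -3]].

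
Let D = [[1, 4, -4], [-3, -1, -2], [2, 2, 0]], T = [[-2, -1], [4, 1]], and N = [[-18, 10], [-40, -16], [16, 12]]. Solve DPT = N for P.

P = [[-5, 1], [-3, -3], [3, 2]]

Isolating P: multiply by D⁻¹ from the left and T⁻¹ from the right, so P = D⁻¹NT⁻¹.
det D = 4; the adjugate gives D⁻¹ = [[1, -2, -3], [-1, 2, 7/2], [-1, 3/2, 11/4]].
det T = 2, so T⁻¹ = [[1/2, 1/2], [-2, -1]].
D⁻¹N = [[14, 6], [-6, 0], [2, -1]].
P = (D⁻¹N)T⁻¹ = [[-5, 1], [-3, -3], [3, 2]].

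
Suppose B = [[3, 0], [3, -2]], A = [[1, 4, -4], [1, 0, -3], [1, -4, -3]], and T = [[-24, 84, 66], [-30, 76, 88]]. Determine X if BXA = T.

X = [[2, -5, -5], [2, 0, 1]]

Left-multiply by B⁻¹ and right-multiply by A⁻¹: X = B⁻¹TA⁻¹.
det B = -6, so B⁻¹ = [[1/3, 0], [1/2, -1/2]].
det A = 4, so A⁻¹ = [[-3, 7, -3], [0, 1/4, -1/4], [-1, 2, -1]].
B⁻¹T = [[-8, 28, 22], [3, 4, -11]].
X = (B⁻¹T)A⁻¹ = [[2, -5, -5], [2, 0, 1]].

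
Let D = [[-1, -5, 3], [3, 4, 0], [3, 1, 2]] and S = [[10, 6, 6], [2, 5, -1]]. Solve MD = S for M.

M = [[2, 4, 0], [1, 3, -2]]

D is on the right of M, so right-multiply by D⁻¹: M = SD⁻¹.
det D = -5; the adjugate gives D⁻¹ = [[-8/5, -13/5, 12/5], [6/5, 11/5, -9/5], [9/5, 14/5, -11/5]].
M = SD⁻¹ = [[10, 6, 6], [2, 5, -1]] · [[-8/5, -13/5, 12/5], [6/5, 11/5, -9/5], [9/5, 14/5, -11/5]] = [[2, 4, 0], [1, 3, -2]].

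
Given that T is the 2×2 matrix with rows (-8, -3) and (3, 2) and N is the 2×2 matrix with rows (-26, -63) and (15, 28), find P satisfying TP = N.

P = [[1, 6], [6, 5]]

T is on the left of P, so left-multiply by T⁻¹: P = T⁻¹N.
T has determinant -7; T⁻¹ = [[-2/7, -3/7], [3/7, 8/7]].
P = T⁻¹N = [[-2/7, -3/7], [3/7, 8/7]] · [[-26, -63], [15, 28]] = [[1, 6], [6, 5]].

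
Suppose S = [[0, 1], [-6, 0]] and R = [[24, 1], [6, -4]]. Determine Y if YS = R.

Y = [[1, -4], [-4, -1]]

S is on the right of Y, so right-multiply by S⁻¹: Y = RS⁻¹.
S has determinant 6; S⁻¹ = [[0, -1/6], [1, 0]].
Y = RS⁻¹ = [[24, 1], [6, -4]] · [[0, -1/6], [1, 0]] = [[1, -4], [-4, -1]].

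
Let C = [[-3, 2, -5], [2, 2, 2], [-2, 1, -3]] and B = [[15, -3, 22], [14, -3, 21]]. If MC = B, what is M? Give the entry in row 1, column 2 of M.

Right-multiplying both sides by C⁻¹ gives M = BC⁻¹.
det C = -2, so C⁻¹ = [[4, -1/2, -7], [-1, 1/2, 2], [-3, 1/2, 5]].
M = BC⁻¹ = [[15, -3, 22], [14, -3, 21]] · [[4, -1/2, -7], [-1, 1/2, 2], [-3, 1/2, 5]] = [[-3, 2, -1], [-4, 2, 1]].

2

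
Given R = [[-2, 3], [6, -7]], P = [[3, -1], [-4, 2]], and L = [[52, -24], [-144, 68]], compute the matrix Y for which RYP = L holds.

Isolating Y: multiply by R⁻¹ from the left and P⁻¹ from the right, so Y = R⁻¹LP⁻¹.
det R = -4, so R⁻¹ = [[7/4, 3/4], [3/2, 1/2]].
det P = 2, so P⁻¹ = [[1, 1/2], [2, 3/2]].
R⁻¹L = [[-17, 9], [6, -2]].
Y = (R⁻¹L)P⁻¹ = [[1, 5], [2, 0]].

Y = [[1, 5], [2, 0]]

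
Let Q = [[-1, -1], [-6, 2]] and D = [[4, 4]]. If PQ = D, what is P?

P = [[-4, 0]]

Q is on the right of P, so right-multiply by Q⁻¹: P = DQ⁻¹.
det Q = -8; the adjugate gives Q⁻¹ = [[-1/4, -1/8], [-3/4, 1/8]].
P = DQ⁻¹ = [[4, 4]] · [[-1/4, -1/8], [-3/4, 1/8]] = [[-4, 0]].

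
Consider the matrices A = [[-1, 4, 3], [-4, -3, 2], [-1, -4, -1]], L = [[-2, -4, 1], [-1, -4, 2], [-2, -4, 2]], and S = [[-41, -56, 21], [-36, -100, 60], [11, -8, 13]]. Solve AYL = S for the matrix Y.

Left-multiply by A⁻¹ and right-multiply by L⁻¹: Y = A⁻¹SL⁻¹.
A has determinant 4; A⁻¹ = [[11/4, -2, 17/4], [-3/2, 1, -5/2], [13/4, -2, 19/4]].
L has determinant 4; L⁻¹ = [[0, 1, -1], [-1/2, -1/2, 3/4], [-1, 0, 1]].
A⁻¹S = [[6, 12, -7], [-2, 4, -4], [-9, -20, 10]].
Y = (A⁻¹S)L⁻¹ = [[1, 0, -4], [2, -4, 1], [0, 1, 4]].

Y = [[1, 0, -4], [2, -4, 1], [0, 1, 4]]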